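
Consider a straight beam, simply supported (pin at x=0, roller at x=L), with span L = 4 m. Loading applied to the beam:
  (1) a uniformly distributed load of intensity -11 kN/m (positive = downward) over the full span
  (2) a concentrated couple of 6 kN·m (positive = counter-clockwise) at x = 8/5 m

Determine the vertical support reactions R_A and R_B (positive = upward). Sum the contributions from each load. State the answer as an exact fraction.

R_A = -41/2 kN, R_B = -47/2 kN

Load 1 — uniform load w=-11 kN/m over full span:
  R_A = wL/2 = (-11)·4/2 = -22 kN
  R_B = wL/2 = (-11)·4/2 = -22 kN
Load 2 — applied couple M₀=6 kN·m at a=8/5 m (b=L-a=12/5):
  R_A = M₀/L = 6/4 = 3/2 kN
  R_B = -M₀/L = -6/4 = -3/2 kN
Superposition: R_A = -41/2 kN, R_B = -47/2 kN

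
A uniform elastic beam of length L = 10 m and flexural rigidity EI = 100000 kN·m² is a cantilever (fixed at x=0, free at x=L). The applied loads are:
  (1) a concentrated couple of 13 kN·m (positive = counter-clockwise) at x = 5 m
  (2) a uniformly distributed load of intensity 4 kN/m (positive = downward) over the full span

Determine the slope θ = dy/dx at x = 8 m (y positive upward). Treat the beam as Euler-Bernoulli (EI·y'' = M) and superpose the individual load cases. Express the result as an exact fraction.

θ(8) = -1789/300000 rad

Load 1 — applied couple M₀=13 kN·m at a=5 m (b=L-a=5):
  θ_1 = M₀a/EI  [x>a] = 13·5/100000 = 13/20000 rad
Load 2 — uniform load w=4 kN/m over full span:
  θ_2 = -wx(x²-3Lx+3L²)/(6EI) = -4·8·(8²-3·10·8+3·10²)/(6·100000) = -62/9375 rad
Superposition: θ = Σ θ_i = -1789/300000 rad ≈ -0.005963 rad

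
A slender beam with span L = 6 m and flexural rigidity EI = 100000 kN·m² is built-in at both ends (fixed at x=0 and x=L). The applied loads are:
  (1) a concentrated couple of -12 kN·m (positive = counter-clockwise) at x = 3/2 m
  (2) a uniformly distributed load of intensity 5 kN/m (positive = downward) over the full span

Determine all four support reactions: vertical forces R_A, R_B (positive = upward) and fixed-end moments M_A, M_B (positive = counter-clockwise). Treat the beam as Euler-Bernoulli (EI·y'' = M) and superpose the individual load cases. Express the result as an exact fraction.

Load 1 — applied couple M₀=-12 kN·m at a=3/2 m (b=L-a=9/2):
  R_A = 6M₀ab/L³ = 6·(-12)·(3/2)·(9/2)/6³ = -9/4 kN
  M_A = M₀b(2a-b)/L² = (-12)·(9/2)·(2·(3/2)-(9/2))/6² = 9/4 kN·m
  R_B = -6M₀ab/L³ = -6·(-12)·(3/2)·(9/2)/6³ = 9/4 kN
  M_B = M₀a(2b-a)/L² = (-12)·(3/2)·(2·(9/2)-(3/2))/6² = -15/4 kN·m
Load 2 — uniform load w=5 kN/m over full span:
  R_A = wL/2 = 5·6/2 = 15 kN
  M_A = wL²/12 = 5·6²/12 = 15 kN·m
  R_B = wL/2 = 5·6/2 = 15 kN
  M_B = -wL²/12 = -5·6²/12 = -15 kN·m
Superposition: R_A = 51/4 kN, M_A = 69/4 kN·m, R_B = 69/4 kN, M_B = -75/4 kN·m

R_A = 51/4 kN, M_A = 69/4 kN·m, R_B = 69/4 kN, M_B = -75/4 kN·m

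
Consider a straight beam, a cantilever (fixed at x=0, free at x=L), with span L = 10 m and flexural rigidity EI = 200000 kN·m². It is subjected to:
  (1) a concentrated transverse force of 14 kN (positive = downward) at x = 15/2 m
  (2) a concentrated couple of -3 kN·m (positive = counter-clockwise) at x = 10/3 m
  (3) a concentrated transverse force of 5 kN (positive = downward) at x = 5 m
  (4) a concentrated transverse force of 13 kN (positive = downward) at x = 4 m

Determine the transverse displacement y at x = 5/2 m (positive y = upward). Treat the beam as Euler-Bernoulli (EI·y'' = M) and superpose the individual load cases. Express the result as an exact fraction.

y(5/2) = -19/7680 m

Load 1 — point force P=14 kN at a=15/2 m (b=L-a=5/2):
  y_1 = -Px²(3a-x)/(6EI)  [x≤a] = -14·(5/2)²·(3·(15/2)-(5/2))/(6·200000) = -7/4800 m
Load 2 — applied couple M₀=-3 kN·m at a=10/3 m (b=L-a=20/3):
  y_2 = M₀x²/(2EI)  [x≤a] = (-3)·(5/2)²/(2·200000) = -3/64000 m
Load 3 — point force P=5 kN at a=5 m (b=L-a=5):
  y_3 = -Px²(3a-x)/(6EI)  [x≤a] = -5·(5/2)²·(3·5-(5/2))/(6·200000) = -1/3072 m
Load 4 — point force P=13 kN at a=4 m (b=L-a=6):
  y_4 = -Px²(3a-x)/(6EI)  [x≤a] = -13·(5/2)²·(3·4-(5/2))/(6·200000) = -247/384000 m
Superposition: y = Σ y_i = -19/7680 m ≈ -0.002474 m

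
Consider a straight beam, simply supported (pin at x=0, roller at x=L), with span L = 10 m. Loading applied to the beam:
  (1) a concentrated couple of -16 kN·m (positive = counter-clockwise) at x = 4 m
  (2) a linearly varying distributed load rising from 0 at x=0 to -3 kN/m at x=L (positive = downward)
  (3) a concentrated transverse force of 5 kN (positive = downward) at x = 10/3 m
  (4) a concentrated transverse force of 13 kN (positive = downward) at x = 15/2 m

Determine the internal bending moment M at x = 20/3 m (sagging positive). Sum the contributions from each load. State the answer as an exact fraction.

M(20/3) = 379/27 kN·m

Load 1 — applied couple M₀=-16 kN·m at a=4 m (b=L-a=6):
  M_1 = M₀x/L - M₀  [x>a] = (-16)·(20/3)/10 - (-16) = 16/3 kN·m
Load 2 — triangular load w₀=-3 kN/m (0→w₀ over full span):
  M_2 = w₀Lx/6 - w₀x³/(6L) = (-3)·10·(20/3)/6 - (-3)·(20/3)³/(6·10) = -500/27 kN·m
Load 3 — point force P=5 kN at a=10/3 m (b=L-a=20/3):
  M_3 = Pa(L-x)/L  [x>a] = 5·(10/3)·(10-(20/3))/10 = 50/9 kN·m
Load 4 — point force P=13 kN at a=15/2 m (b=L-a=5/2):
  M_4 = Pbx/L  [x≤a] = 13·(5/2)·(20/3)/10 = 65/3 kN·m
Superposition: M = Σ M_i = 379/27 kN·m ≈ 14.037037 kN·m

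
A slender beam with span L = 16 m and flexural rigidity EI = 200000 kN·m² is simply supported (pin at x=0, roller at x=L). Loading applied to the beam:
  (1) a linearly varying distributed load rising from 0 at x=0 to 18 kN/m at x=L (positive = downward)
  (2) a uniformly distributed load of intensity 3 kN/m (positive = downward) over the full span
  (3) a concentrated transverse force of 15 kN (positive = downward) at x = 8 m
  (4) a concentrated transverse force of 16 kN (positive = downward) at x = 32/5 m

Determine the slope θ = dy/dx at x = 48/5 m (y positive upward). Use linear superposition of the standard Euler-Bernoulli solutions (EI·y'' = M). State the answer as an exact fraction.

Load 1 — triangular load w₀=18 kN/m (0→w₀ over full span):
  θ_1 = -w₀(7L⁴-30L²x²+15x⁴)/(360LEI) = -18·(7·16⁴-30·16²·(48/5)²+15·(48/5)⁴)/(360·16·200000) = 3712/1953125 rad
Load 2 — uniform load w=3 kN/m over full span:
  θ_2 = -w(L³-6Lx²+4x³)/(24EI) = -3·(16³-6·16·(48/5)²+4·(48/5)³)/(24·200000) = 296/390625 rad
Load 3 — point force P=15 kN at a=8 m (b=L-a=8):
  θ_3 = -Pa(2L²-6Lx+3x²+a²)/(6LEI)  [x>a] = -15·8·(2·16²-6·16·(48/5)+3·(48/5)²+8²)/(6·16·200000) = 27/62500 rad
Load 4 — point force P=16 kN at a=32/5 m (b=L-a=48/5):
  θ_4 = -Pa(2L²-6Lx+3x²+a²)/(6LEI)  [x>a] = -16·(32/5)·(2·16²-6·16·(48/5)+3·(48/5)²+(32/5)²)/(6·16·200000) = 192/390625 rad
Superposition: θ = Σ θ_i = 27983/7812500 rad ≈ 0.003582 rad

θ(48/5) = 27983/7812500 rad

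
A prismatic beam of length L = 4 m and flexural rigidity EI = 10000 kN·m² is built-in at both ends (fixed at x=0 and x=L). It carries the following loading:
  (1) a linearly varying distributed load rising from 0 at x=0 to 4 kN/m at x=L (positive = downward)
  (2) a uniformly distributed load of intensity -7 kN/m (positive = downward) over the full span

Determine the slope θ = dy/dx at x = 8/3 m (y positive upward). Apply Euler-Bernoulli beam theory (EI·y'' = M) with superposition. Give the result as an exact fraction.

Load 1 — triangular load w₀=4 kN/m (0→w₀ over full span):
  θ_1 = -w₀(2x(L-x)(L-2x)(x+2L)+x²(L-x)²)/(120LEI) = -4·(2·(8/3)·(4-(8/3))·(4-2·(8/3))·((8/3)+2·4)+(8/3)²·(4-(8/3))²)/(120·4·10000) = 56/759375 rad
Load 2 — uniform load w=-7 kN/m over full span:
  θ_2 = -wx(L-x)(L-2x)/(12EI) = -(-7)·(8/3)·(4-(8/3))·(4-2·(8/3))/(12·10000) = -14/50625 rad
Superposition: θ = Σ θ_i = -154/759375 rad ≈ -0.000203 rad

θ(8/3) = -154/759375 rad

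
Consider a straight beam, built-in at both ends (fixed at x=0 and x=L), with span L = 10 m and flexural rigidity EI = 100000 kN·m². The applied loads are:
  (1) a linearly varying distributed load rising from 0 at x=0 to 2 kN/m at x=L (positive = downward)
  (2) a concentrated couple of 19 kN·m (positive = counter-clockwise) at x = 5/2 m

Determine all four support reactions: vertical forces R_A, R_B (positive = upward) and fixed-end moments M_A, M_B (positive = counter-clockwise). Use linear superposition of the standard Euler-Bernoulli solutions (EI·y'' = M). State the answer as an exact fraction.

Load 1 — triangular load w₀=2 kN/m (0→w₀ over full span):
  R_A = 3w₀L/20 = 3·2·10/20 = 3 kN
  M_A = w₀L²/30 = 2·10²/30 = 20/3 kN·m
  R_B = 7w₀L/20 = 7·2·10/20 = 7 kN
  M_B = -w₀L²/20 = -2·10²/20 = -10 kN·m
Load 2 — applied couple M₀=19 kN·m at a=5/2 m (b=L-a=15/2):
  R_A = 6M₀ab/L³ = 6·19·(5/2)·(15/2)/10³ = 171/80 kN
  M_A = M₀b(2a-b)/L² = 19·(15/2)·(2·(5/2)-(15/2))/10² = -57/16 kN·m
  R_B = -6M₀ab/L³ = -6·19·(5/2)·(15/2)/10³ = -171/80 kN
  M_B = M₀a(2b-a)/L² = 19·(5/2)·(2·(15/2)-(5/2))/10² = 95/16 kN·m
Superposition: R_A = 411/80 kN, M_A = 149/48 kN·m, R_B = 389/80 kN, M_B = -65/16 kN·m

R_A = 411/80 kN, M_A = 149/48 kN·m, R_B = 389/80 kN, M_B = -65/16 kN·m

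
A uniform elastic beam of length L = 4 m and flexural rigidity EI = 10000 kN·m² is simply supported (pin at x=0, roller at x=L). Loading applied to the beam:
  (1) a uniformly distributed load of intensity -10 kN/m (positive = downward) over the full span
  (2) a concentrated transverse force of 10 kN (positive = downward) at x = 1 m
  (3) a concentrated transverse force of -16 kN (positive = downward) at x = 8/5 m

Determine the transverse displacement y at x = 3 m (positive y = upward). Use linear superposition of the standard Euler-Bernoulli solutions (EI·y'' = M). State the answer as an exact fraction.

Load 1 — uniform load w=-10 kN/m over full span:
  y_1 = -wx(L³-2Lx²+x³)/(24EI) = -(-10)·3·(4³-2·4·3²+3³)/(24·10000) = 19/8000 m
Load 2 — point force P=10 kN at a=1 m (b=L-a=3):
  y_2 = -Pa(L-x)(2Lx-a²-x²)/(6LEI)  [x>a] = -10·1·(4-3)·(2·4·3-1²-3²)/(6·4·10000) = -7/12000 m
Load 3 — point force P=-16 kN at a=8/5 m (b=L-a=12/5):
  y_3 = -Pa(L-x)(2Lx-a²-x²)/(6LEI)  [x>a] = -(-16)·(8/5)·(4-3)·(2·4·3-(8/5)²-3²)/(6·4·10000) = 311/234375 m
Superposition: y = Σ y_i = 15593/5000000 m ≈ 0.003119 m

y(3) = 15593/5000000 m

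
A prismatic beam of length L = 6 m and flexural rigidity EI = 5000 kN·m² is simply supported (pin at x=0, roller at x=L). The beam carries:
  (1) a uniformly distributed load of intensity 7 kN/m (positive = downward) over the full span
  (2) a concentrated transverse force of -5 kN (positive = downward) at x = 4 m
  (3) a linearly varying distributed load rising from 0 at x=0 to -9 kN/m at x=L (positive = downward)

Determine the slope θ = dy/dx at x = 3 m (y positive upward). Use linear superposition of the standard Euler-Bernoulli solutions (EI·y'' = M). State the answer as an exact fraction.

Load 1 — uniform load w=7 kN/m over full span:
  θ_1 = -w(L³-6Lx²+4x³)/(24EI) = -7·(6³-6·6·3²+4·3³)/(24·5000) = 0 rad
Load 2 — point force P=-5 kN at a=4 m (b=L-a=2):
  θ_2 = -Pb(L²-b²-3x²)/(6LEI)  [x≤a] = -(-5)·2·(6²-2²-3·3²)/(6·6·5000) = 1/3600 rad
Load 3 — triangular load w₀=-9 kN/m (0→w₀ over full span):
  θ_3 = -w₀(7L⁴-30L²x²+15x⁴)/(360LEI) = -(-9)·(7·6⁴-30·6²·3²+15·3⁴)/(360·6·5000) = 189/400000 rad
Superposition: θ = Σ θ_i = 2701/3600000 rad ≈ 0.000750 rad

θ(3) = 2701/3600000 rad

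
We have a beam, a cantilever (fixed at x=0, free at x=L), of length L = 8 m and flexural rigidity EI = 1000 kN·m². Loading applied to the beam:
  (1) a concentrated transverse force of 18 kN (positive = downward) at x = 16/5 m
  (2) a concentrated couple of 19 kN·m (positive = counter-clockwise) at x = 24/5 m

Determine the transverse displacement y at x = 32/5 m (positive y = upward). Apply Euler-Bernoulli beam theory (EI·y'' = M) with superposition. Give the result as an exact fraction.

y(32/5) = -396/3125 m

Load 1 — point force P=18 kN at a=16/5 m (b=L-a=24/5):
  y_1 = -Pa²(3x-a)/(6EI)  [x>a] = -18·(16/5)²·(3·(32/5)-(16/5))/(6·1000) = -1536/3125 m
Load 2 — applied couple M₀=19 kN·m at a=24/5 m (b=L-a=16/5):
  y_2 = M₀a(2x-a)/(2EI)  [x>a] = 19·(24/5)·(2·(32/5)-(24/5))/(2·1000) = 228/625 m
Superposition: y = Σ y_i = -396/3125 m ≈ -0.126720 m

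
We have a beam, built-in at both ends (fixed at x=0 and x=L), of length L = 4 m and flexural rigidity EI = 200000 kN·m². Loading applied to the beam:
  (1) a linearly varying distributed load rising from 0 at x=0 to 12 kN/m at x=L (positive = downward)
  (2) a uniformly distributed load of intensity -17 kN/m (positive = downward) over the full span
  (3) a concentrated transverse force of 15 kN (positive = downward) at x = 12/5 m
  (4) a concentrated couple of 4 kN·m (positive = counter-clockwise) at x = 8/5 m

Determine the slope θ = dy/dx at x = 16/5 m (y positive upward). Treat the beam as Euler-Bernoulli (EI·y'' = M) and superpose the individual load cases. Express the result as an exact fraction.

θ(16/5) = -171/15625000 rad

Load 1 — triangular load w₀=12 kN/m (0→w₀ over full span):
  θ_1 = -w₀(2x(L-x)(L-2x)(x+2L)+x²(L-x)²)/(120LEI) = -12·(2·(16/5)·(4-(16/5))·(4-2·(16/5))·((16/5)+2·4)+(16/5)²·(4-(16/5))²)/(120·4·200000) = 32/1953125 rad
Load 2 — uniform load w=-17 kN/m over full span:
  θ_2 = -wx(L-x)(L-2x)/(12EI) = -(-17)·(16/5)·(4-(16/5))·(4-2·(16/5))/(12·200000) = -17/390625 rad
Load 3 — point force P=15 kN at a=12/5 m (b=L-a=8/5):
  θ_3 = Pa²(L-x)(2bL-(3b+a)(L-x))/(2L³EI)  [x>a] = 15·(12/5)²·(4-(16/5))·(2·(8/5)·4-(3·(8/5)+(12/5))·(4-(16/5)))/(2·4³·200000) = 297/15625000 rad
Load 4 — applied couple M₀=4 kN·m at a=8/5 m (b=L-a=12/5):
  θ_4 = (R_Ax²/2 - M_Ax - M₀(x-a))/EI  [x>a] with R_A=36/25, M_A=12/25 = ((36/25)·(16/5)²/2 - (12/25)·(16/5) - 4·((16/5)-(8/5)))/200000 = -11/3906250 rad
Superposition: θ = Σ θ_i = -171/15625000 rad ≈ -0.000011 rad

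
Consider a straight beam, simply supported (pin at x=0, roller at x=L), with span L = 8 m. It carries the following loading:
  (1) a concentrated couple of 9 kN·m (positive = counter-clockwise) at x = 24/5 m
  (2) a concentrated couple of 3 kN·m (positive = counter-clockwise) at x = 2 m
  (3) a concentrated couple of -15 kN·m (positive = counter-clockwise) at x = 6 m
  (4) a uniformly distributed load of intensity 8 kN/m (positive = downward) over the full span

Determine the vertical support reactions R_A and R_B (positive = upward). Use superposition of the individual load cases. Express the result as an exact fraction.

R_A = 253/8 kN, R_B = 259/8 kN

Load 1 — applied couple M₀=9 kN·m at a=24/5 m (b=L-a=16/5):
  R_A = M₀/L = 9/8 kN
  R_B = -M₀/L = -9/8 kN
Load 2 — applied couple M₀=3 kN·m at a=2 m (b=L-a=6):
  R_A = M₀/L = 3/8 kN
  R_B = -M₀/L = -3/8 kN
Load 3 — applied couple M₀=-15 kN·m at a=6 m (b=L-a=2):
  R_A = M₀/L = (-15)/8 = -15/8 kN
  R_B = -M₀/L = -(-15)/8 = 15/8 kN
Load 4 — uniform load w=8 kN/m over full span:
  R_A = wL/2 = 8·8/2 = 32 kN
  R_B = wL/2 = 8·8/2 = 32 kN
Superposition: R_A = 253/8 kN, R_B = 259/8 kN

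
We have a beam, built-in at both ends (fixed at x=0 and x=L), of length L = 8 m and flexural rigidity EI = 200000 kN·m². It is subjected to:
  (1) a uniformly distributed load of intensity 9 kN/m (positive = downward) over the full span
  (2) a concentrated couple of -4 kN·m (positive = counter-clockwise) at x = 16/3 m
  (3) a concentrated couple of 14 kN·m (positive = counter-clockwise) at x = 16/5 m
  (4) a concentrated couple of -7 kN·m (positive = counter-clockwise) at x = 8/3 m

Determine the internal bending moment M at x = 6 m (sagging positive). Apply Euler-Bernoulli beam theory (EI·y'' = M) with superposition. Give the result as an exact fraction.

M(6) = 508/75 kN·m

Load 1 — uniform load w=9 kN/m over full span:
  M_1 = wLx/2 - wL²/12 - wx²/2 = 9·8·6/2 - 9·8²/12 - 9·6²/2 = 6 kN·m
Load 2 — applied couple M₀=-4 kN·m at a=16/3 m (b=L-a=8/3):
  M_2 = R_Ax - M_A - M₀  [x>a] with R_A=-2/3, M_A=-4/3 = (-2/3)·6 - (-4/3) - (-4) = 4/3 kN·m
Load 3 — applied couple M₀=14 kN·m at a=16/5 m (b=L-a=24/5):
  M_3 = R_Ax - M_A - M₀  [x>a] with R_A=63/25, M_A=42/25 = (63/25)·6 - (42/25) - 14 = -14/25 kN·m
Load 4 — applied couple M₀=-7 kN·m at a=8/3 m (b=L-a=16/3):
  M_4 = R_Ax - M_A - M₀  [x>a] with R_A=-7/6, M_A=0 = (-7/6)·6 - 0 - (-7) = 0 kN·m
Superposition: M = Σ M_i = 508/75 kN·m ≈ 6.773333 kN·m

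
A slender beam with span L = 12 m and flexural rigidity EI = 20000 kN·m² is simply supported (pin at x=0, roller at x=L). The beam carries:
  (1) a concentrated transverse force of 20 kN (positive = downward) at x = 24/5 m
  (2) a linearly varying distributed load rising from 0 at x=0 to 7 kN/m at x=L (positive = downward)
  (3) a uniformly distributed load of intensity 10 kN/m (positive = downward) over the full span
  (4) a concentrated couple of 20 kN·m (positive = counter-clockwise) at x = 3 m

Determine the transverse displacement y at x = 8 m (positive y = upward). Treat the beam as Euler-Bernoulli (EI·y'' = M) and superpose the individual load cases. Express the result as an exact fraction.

y(8) = -136517/750000 m

Load 1 — point force P=20 kN at a=24/5 m (b=L-a=36/5):
  y_1 = -Pa(L-x)(2Lx-a²-x²)/(6LEI)  [x>a] = -20·(24/5)·(12-8)·(2·12·8-(24/5)²-8²)/(6·12·20000) = -1312/46875 m
Load 2 — triangular load w₀=7 kN/m (0→w₀ over full span):
  y_2 = -w₀x(7L⁴-10L²x²+3x⁴)/(360LEI) = -7·8·(7·12⁴-10·12²·8²+3·8⁴)/(360·12·20000) = -238/5625 m
Load 3 — uniform load w=10 kN/m over full span:
  y_3 = -wx(L³-2Lx²+x³)/(24EI) = -10·8·(12³-2·12·8²+8³)/(24·20000) = -44/375 m
Load 4 — applied couple M₀=20 kN·m at a=3 m (b=L-a=9):
  y_4 = (M₀x³/(6L)-M₀(x-a)²/2+C₁x)/EI  [x>a] with C₁=M₀(3b²-L²)/(6L)=55/2 = (20·8³/(6·12)-20·(8-3)²/2+(55/2)·8)/20000 = 101/18000 m
Superposition: y = Σ y_i = -136517/750000 m ≈ -0.182023 m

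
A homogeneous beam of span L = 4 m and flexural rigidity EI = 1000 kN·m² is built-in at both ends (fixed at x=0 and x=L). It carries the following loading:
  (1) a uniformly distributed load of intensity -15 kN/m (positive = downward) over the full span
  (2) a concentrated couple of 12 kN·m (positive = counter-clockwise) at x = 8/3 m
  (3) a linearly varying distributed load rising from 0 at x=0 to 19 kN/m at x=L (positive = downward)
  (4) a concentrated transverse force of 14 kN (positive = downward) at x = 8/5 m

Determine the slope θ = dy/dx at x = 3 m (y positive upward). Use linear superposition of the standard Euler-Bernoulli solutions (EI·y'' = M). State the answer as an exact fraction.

θ(3) = 9123/4000000 rad

Load 1 — uniform load w=-15 kN/m over full span:
  θ_1 = -wx(L-x)(L-2x)/(12EI) = -(-15)·3·(4-3)·(4-2·3)/(12·1000) = -3/400 rad
Load 2 — applied couple M₀=12 kN·m at a=8/3 m (b=L-a=4/3):
  θ_2 = (R_Ax²/2 - M_Ax - M₀(x-a))/EI  [x>a] with R_A=4, M_A=4 = (4·3²/2 - 4·3 - 12·(3-(8/3)))/1000 = 1/500 rad
Load 3 — triangular load w₀=19 kN/m (0→w₀ over full span):
  θ_3 = -w₀(2x(L-x)(L-2x)(x+2L)+x²(L-x)²)/(120LEI) = -19·(2·3·(4-3)·(4-2·3)·(3+2·4)+3²·(4-3)²)/(120·4·1000) = 779/160000 rad
Load 4 — point force P=14 kN at a=8/5 m (b=L-a=12/5):
  θ_4 = Pa²(L-x)(2bL-(3b+a)(L-x))/(2L³EI)  [x>a] = 14·(8/5)²·(4-3)·(2·(12/5)·4-(3·(12/5)+(8/5))·(4-3))/(2·4³·1000) = 91/31250 rad
Superposition: θ = Σ θ_i = 9123/4000000 rad ≈ 0.002281 rad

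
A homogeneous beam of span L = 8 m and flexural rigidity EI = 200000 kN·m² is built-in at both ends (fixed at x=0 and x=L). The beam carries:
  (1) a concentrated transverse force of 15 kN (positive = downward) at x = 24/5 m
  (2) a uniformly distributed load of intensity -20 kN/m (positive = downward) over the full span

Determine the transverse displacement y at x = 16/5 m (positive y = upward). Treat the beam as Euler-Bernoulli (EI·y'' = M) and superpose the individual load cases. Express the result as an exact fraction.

Load 1 — point force P=15 kN at a=24/5 m (b=L-a=16/5):
  y_1 = -Pb²x²(3aL-(3a+b)x)/(6L³EI)  [x≤a] = -15·(16/5)²·(16/5)²·(3·(24/5)·8-(3·(24/5)+(16/5))·(16/5))/(6·8³·200000) = -1472/9765625 m
Load 2 — uniform load w=-20 kN/m over full span:
  y_2 = -wx²(L-x)²/(24EI) = -(-20)·(16/5)²·(8-(16/5))²/(24·200000) = 384/390625 m
Superposition: y = Σ y_i = 8128/9765625 m ≈ 0.000832 m

y(16/5) = 8128/9765625 m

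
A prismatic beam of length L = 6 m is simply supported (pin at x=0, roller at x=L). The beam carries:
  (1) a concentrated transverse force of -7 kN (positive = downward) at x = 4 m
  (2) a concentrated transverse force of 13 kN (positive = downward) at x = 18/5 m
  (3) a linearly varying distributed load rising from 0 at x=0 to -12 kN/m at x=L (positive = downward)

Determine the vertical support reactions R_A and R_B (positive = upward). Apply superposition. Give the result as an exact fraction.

R_A = -137/15 kN, R_B = -313/15 kN

Load 1 — point force P=-7 kN at a=4 m (b=L-a=2):
  R_A = Pb/L = (-7)·2/6 = -7/3 kN
  R_B = Pa/L = (-7)·4/6 = -14/3 kN
Load 2 — point force P=13 kN at a=18/5 m (b=L-a=12/5):
  R_A = Pb/L = 13·(12/5)/6 = 26/5 kN
  R_B = Pa/L = 13·(18/5)/6 = 39/5 kN
Load 3 — triangular load w₀=-12 kN/m (0→w₀ over full span):
  R_A = w₀L/6 = (-12)·6/6 = -12 kN
  R_B = w₀L/3 = (-12)·6/3 = -24 kN
Superposition: R_A = -137/15 kN, R_B = -313/15 kN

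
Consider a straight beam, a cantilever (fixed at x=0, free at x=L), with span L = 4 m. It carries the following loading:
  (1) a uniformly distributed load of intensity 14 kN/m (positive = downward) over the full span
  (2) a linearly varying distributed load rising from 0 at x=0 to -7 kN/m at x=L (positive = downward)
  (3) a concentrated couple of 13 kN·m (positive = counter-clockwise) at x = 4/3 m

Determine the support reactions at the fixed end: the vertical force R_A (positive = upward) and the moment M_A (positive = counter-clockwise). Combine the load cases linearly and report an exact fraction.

R_A = 42 kN, M_A = 185/3 kN·m

Load 1 — uniform load w=14 kN/m over full span:
  R_A = wL = 14·4 = 56 kN
  M_A = wL²/2 = 14·4²/2 = 112 kN·m
Load 2 — triangular load w₀=-7 kN/m (0→w₀ over full span):
  R_A = w₀L/2 = (-7)·4/2 = -14 kN
  M_A = w₀L²/3 = (-7)·4²/3 = -112/3 kN·m
Load 3 — applied couple M₀=13 kN·m at a=4/3 m (b=L-a=8/3):
  R_A = 0 kN
  M_A = -M₀ = -13 kN·m
Superposition: R_A = 42 kN, M_A = 185/3 kN·m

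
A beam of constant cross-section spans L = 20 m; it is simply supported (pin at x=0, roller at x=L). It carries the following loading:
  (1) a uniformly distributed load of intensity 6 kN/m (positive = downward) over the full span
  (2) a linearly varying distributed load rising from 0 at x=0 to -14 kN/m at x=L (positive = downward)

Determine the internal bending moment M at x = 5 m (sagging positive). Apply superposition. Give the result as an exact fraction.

Load 1 — uniform load w=6 kN/m over full span:
  M_1 = wx(L-x)/2 = 6·5·(20-5)/2 = 225 kN·m
Load 2 — triangular load w₀=-14 kN/m (0→w₀ over full span):
  M_2 = w₀Lx/6 - w₀x³/(6L) = (-14)·20·5/6 - (-14)·5³/(6·20) = -875/4 kN·m
Superposition: M = Σ M_i = 25/4 kN·m ≈ 6.250000 kN·m

M(5) = 25/4 kN·m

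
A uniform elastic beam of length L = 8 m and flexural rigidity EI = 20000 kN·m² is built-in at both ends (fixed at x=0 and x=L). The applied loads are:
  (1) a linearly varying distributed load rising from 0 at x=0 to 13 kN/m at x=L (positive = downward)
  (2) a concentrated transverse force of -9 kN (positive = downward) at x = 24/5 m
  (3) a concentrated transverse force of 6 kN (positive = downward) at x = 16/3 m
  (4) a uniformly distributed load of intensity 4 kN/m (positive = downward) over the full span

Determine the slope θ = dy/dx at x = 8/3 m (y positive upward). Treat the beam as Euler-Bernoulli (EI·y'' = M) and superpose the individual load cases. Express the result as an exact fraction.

Load 1 — triangular load w₀=13 kN/m (0→w₀ over full span):
  θ_1 = -w₀(2x(L-x)(L-2x)(x+2L)+x²(L-x)²)/(120LEI) = -13·(2·(8/3)·(8-(8/3))·(8-2·(8/3))·((8/3)+2·8)+(8/3)²·(8-(8/3))²)/(120·8·20000) = -832/759375 rad
Load 2 — point force P=-9 kN at a=24/5 m (b=L-a=16/5):
  θ_2 = -Pb²x(2aL-(3a+b)x)/(2L³EI)  [x≤a] = -(-9)·(16/5)²·(8/3)·(2·(24/5)·8-(3·(24/5)+(16/5))·(8/3))/(2·8³·20000) = 28/78125 rad
Load 3 — point force P=6 kN at a=16/3 m (b=L-a=8/3):
  θ_3 = -Pb²x(2aL-(3a+b)x)/(2L³EI)  [x≤a] = -6·(8/3)²·(8/3)·(2·(16/3)·8-(3·(16/3)+(8/3))·(8/3))/(2·8³·20000) = -2/10125 rad
Load 4 — uniform load w=4 kN/m over full span:
  θ_4 = -wx(L-x)(L-2x)/(12EI) = -4·(8/3)·(8-(8/3))·(8-2·(8/3))/(12·20000) = -32/50625 rad
Superposition: θ = Σ θ_i = -29746/18984375 rad ≈ -0.001567 rad

θ(8/3) = -29746/18984375 rad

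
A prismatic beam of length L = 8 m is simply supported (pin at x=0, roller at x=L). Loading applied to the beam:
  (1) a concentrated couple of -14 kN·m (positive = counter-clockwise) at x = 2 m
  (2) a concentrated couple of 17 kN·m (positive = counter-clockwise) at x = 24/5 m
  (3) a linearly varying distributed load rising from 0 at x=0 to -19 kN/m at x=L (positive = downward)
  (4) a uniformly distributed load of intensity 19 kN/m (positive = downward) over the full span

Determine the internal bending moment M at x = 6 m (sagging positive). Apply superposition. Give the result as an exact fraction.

Load 1 — applied couple M₀=-14 kN·m at a=2 m (b=L-a=6):
  M_1 = M₀x/L - M₀  [x>a] = (-14)·6/8 - (-14) = 7/2 kN·m
Load 2 — applied couple M₀=17 kN·m at a=24/5 m (b=L-a=16/5):
  M_2 = M₀x/L - M₀  [x>a] = 17·6/8 - 17 = -17/4 kN·m
Load 3 — triangular load w₀=-19 kN/m (0→w₀ over full span):
  M_3 = w₀Lx/6 - w₀x³/(6L) = (-19)·8·6/6 - (-19)·6³/(6·8) = -133/2 kN·m
Load 4 — uniform load w=19 kN/m over full span:
  M_4 = wx(L-x)/2 = 19·6·(8-6)/2 = 114 kN·m
Superposition: M = Σ M_i = 187/4 kN·m ≈ 46.750000 kN·m

M(6) = 187/4 kN·m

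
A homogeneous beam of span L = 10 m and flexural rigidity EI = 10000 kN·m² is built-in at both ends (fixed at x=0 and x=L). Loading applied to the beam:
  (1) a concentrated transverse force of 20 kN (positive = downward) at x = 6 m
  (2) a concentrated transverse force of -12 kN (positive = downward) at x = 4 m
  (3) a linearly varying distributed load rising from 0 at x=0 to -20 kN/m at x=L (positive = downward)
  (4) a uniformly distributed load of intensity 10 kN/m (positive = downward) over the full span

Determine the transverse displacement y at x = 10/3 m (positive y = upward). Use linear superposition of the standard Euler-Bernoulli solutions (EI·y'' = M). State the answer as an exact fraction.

y(10/3) = -1318/455625 m

Load 1 — point force P=20 kN at a=6 m (b=L-a=4):
  y_1 = -Pb²x²(3aL-(3a+b)x)/(6L³EI)  [x≤a] = -20·4²·(10/3)²·(3·6·10-(3·6+4)·(10/3))/(6·10³·10000) = -64/10125 m
Load 2 — point force P=-12 kN at a=4 m (b=L-a=6):
  y_2 = -Pb²x²(3aL-(3a+b)x)/(6L³EI)  [x≤a] = -(-12)·6²·(10/3)²·(3·4·10-(3·4+6)·(10/3))/(6·10³·10000) = 3/625 m
Load 3 — triangular load w₀=-20 kN/m (0→w₀ over full span):
  y_3 = -w₀x²(L-x)²(x+2L)/(120LEI) = -(-20)·(10/3)²·(10-(10/3))²·((10/3)+2·10)/(120·10·10000) = 14/729 m
Load 4 — uniform load w=10 kN/m over full span:
  y_4 = -wx²(L-x)²/(24EI) = -10·(10/3)²·(10-(10/3))²/(24·10000) = -5/243 m
Superposition: y = Σ y_i = -1318/455625 m ≈ -0.002893 m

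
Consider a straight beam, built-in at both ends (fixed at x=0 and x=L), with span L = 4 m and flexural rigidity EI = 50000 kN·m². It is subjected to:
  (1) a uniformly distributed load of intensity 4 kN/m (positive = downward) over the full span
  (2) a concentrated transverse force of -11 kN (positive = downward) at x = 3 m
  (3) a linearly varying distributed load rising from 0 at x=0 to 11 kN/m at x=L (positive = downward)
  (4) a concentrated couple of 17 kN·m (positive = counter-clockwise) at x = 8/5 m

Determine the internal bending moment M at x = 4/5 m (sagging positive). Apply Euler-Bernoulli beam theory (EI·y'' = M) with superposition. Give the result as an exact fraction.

M(4/5) = 15053/6000 kN·m

Load 1 — uniform load w=4 kN/m over full span:
  M_1 = wLx/2 - wL²/12 - wx²/2 = 4·4·(4/5)/2 - 4·4²/12 - 4·(4/5)²/2 = -16/75 kN·m
Load 2 — point force P=-11 kN at a=3 m (b=L-a=1):
  M_2 = Pb²(3a+b)x/L³ - Pab²/L²  [x≤a] = (-11)·1²·(3·3+1)·(4/5)/4³ - (-11)·3·1²/4² = 11/16 kN·m
Load 3 — triangular load w₀=11 kN/m (0→w₀ over full span):
  M_3 = 3w₀Lx/20 - w₀L²/30 - w₀x³/(6L) = 3·11·4·(4/5)/20 - 11·4²/30 - 11·(4/5)³/(6·4) = -308/375 kN·m
Load 4 — applied couple M₀=17 kN·m at a=8/5 m (b=L-a=12/5):
  M_4 = R_Ax - M_A  [x≤a] with R_A=153/25, M_A=51/25 = (153/25)·(4/5) - (51/25) = 357/125 kN·m
Superposition: M = Σ M_i = 15053/6000 kN·m ≈ 2.508833 kN·m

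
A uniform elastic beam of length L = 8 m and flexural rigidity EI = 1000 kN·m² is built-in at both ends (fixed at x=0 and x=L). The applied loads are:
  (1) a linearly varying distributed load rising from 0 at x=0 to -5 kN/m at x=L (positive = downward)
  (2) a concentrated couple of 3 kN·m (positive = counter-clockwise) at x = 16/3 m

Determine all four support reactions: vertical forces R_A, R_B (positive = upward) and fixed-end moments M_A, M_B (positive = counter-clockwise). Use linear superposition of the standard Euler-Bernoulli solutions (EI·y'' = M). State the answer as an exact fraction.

R_A = -11/2 kN, M_A = -29/3 kN·m, R_B = -29/2 kN, M_B = 16 kN·m

Load 1 — triangular load w₀=-5 kN/m (0→w₀ over full span):
  R_A = 3w₀L/20 = 3·(-5)·8/20 = -6 kN
  M_A = w₀L²/30 = (-5)·8²/30 = -32/3 kN·m
  R_B = 7w₀L/20 = 7·(-5)·8/20 = -14 kN
  M_B = -w₀L²/20 = -(-5)·8²/20 = 16 kN·m
Load 2 — applied couple M₀=3 kN·m at a=16/3 m (b=L-a=8/3):
  R_A = 6M₀ab/L³ = 6·3·(16/3)·(8/3)/8³ = 1/2 kN
  M_A = M₀b(2a-b)/L² = 3·(8/3)·(2·(16/3)-(8/3))/8² = 1 kN·m
  R_B = -6M₀ab/L³ = -6·3·(16/3)·(8/3)/8³ = -1/2 kN
  M_B = M₀a(2b-a)/L² = 3·(16/3)·(2·(8/3)-(16/3))/8² = 0 kN·m
Superposition: R_A = -11/2 kN, M_A = -29/3 kN·m, R_B = -29/2 kN, M_B = 16 kN·m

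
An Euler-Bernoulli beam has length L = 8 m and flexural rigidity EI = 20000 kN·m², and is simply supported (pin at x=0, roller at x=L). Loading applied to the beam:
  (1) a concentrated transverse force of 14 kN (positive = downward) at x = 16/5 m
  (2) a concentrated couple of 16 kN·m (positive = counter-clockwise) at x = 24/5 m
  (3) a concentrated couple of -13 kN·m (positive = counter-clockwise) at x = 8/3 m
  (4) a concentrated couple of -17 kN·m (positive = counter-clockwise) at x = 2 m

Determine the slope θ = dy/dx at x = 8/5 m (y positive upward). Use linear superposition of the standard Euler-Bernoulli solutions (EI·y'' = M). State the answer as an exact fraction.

Load 1 — point force P=14 kN at a=16/5 m (b=L-a=24/5):
  θ_1 = -Pb(L²-b²-3x²)/(6LEI)  [x≤a] = -14·(24/5)·(8²-(24/5)²-3·(8/5)²)/(6·8·20000) = -182/78125 rad
Load 2 — applied couple M₀=16 kN·m at a=24/5 m (b=L-a=16/5):
  θ_2 = (M₀x²/(2L)+C₁)/EI  [x≤a] with C₁=M₀(3b²-L²)/(6L)=-832/75 = (16·(8/5)²/(2·8)+(-832/75))/20000 = -4/9375 rad
Load 3 — applied couple M₀=-13 kN·m at a=8/3 m (b=L-a=16/3):
  θ_3 = (M₀x²/(2L)+C₁)/EI  [x≤a] with C₁=M₀(3b²-L²)/(6L)=-52/9 = ((-13)·(8/5)²/(2·8)+(-52/9))/20000 = -221/562500 rad
Load 4 — applied couple M₀=-17 kN·m at a=2 m (b=L-a=6):
  θ_4 = (M₀x²/(2L)+C₁)/EI  [x≤a] with C₁=M₀(3b²-L²)/(6L)=-187/12 = ((-17)·(8/5)²/(2·8)+(-187/12))/20000 = -5491/6000000 rad
Superposition: θ = Σ θ_i = -365789/90000000 rad ≈ -0.004064 rad

θ(8/5) = -365789/90000000 rad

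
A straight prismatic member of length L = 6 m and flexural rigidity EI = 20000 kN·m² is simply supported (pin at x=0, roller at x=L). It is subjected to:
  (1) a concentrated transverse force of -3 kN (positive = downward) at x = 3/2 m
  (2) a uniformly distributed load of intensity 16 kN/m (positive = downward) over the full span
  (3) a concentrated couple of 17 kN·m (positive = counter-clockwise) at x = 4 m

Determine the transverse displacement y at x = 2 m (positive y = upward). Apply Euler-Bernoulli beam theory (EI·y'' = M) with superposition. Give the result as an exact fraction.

Load 1 — point force P=-3 kN at a=3/2 m (b=L-a=9/2):
  y_1 = -Pa(L-x)(2Lx-a²-x²)/(6LEI)  [x>a] = -(-3)·(3/2)·(6-2)·(2·6·2-(3/2)²-2²)/(6·6·20000) = 71/160000 m
Load 2 — uniform load w=16 kN/m over full span:
  y_2 = -wx(L³-2Lx²+x³)/(24EI) = -16·2·(6³-2·6·2²+2³)/(24·20000) = -22/1875 m
Load 3 — applied couple M₀=17 kN·m at a=4 m (b=L-a=2):
  y_3 = (M₀x³/(6L)+C₁x)/EI  [x≤a] with C₁=M₀(3b²-L²)/(6L)=-34/3 = (17·2³/(6·6)+(-34/3)·2)/20000 = -17/18000 m
Superposition: y = Σ y_i = -17617/1440000 m ≈ -0.012234 m

y(2) = -17617/1440000 m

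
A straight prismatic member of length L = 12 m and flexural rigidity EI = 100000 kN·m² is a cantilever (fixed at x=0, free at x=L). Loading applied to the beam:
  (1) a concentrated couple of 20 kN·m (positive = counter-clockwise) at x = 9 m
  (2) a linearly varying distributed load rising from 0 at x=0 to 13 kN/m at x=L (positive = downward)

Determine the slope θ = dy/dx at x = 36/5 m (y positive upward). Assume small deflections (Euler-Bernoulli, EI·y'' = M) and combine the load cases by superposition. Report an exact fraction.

θ(36/5) = -191277/7812500 rad

Load 1 — applied couple M₀=20 kN·m at a=9 m (b=L-a=3):
  θ_1 = M₀x/EI  [x≤a] = 20·(36/5)/100000 = 9/6250 rad
Load 2 — triangular load w₀=13 kN/m (0→w₀ over full span):
  θ_2 = (w₀Lx²/4-w₀L²x/3-w₀x⁴/(24L))/EI = (13·12·(36/5)²/4-13·12²·(36/5)/3-13·(36/5)⁴/(24·12))/100000 = -202527/7812500 rad
Superposition: θ = Σ θ_i = -191277/7812500 rad ≈ -0.024483 rad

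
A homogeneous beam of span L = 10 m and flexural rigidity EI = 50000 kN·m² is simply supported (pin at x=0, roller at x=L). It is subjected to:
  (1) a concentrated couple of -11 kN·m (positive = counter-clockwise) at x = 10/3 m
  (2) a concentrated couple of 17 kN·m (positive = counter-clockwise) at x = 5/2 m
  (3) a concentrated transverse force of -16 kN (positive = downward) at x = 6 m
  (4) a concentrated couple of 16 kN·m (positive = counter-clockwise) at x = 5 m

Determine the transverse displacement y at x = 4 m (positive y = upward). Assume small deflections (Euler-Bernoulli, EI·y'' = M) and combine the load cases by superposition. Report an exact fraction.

y(4) = 12949/2000000 m

Load 1 — applied couple M₀=-11 kN·m at a=10/3 m (b=L-a=20/3):
  y_1 = (M₀x³/(6L)-M₀(x-a)²/2+C₁x)/EI  [x>a] with C₁=M₀(3b²-L²)/(6L)=-55/9 = ((-11)·4³/(6·10)-(-11)·(4-(10/3))²/2+(-55/9)·4)/50000 = -253/375000 m
Load 2 — applied couple M₀=17 kN·m at a=5/2 m (b=L-a=15/2):
  y_2 = (M₀x³/(6L)-M₀(x-a)²/2+C₁x)/EI  [x>a] with C₁=M₀(3b²-L²)/(6L)=935/48 = (17·4³/(6·10)-17·(4-(5/2))²/2+(935/48)·4)/50000 = 3077/2000000 m
Load 3 — point force P=-16 kN at a=6 m (b=L-a=4):
  y_3 = -Pbx(L²-b²-x²)/(6LEI)  [x≤a] = -(-16)·4·4·(10²-4²-4²)/(6·10·50000) = 272/46875 m
Load 4 — applied couple M₀=16 kN·m at a=5 m (b=L-a=5):
  y_4 = (M₀x³/(6L)+C₁x)/EI  [x≤a] with C₁=M₀(3b²-L²)/(6L)=-20/3 = (16·4³/(6·10)+(-20/3)·4)/50000 = -3/15625 m
Superposition: y = Σ y_i = 12949/2000000 m ≈ 0.006475 m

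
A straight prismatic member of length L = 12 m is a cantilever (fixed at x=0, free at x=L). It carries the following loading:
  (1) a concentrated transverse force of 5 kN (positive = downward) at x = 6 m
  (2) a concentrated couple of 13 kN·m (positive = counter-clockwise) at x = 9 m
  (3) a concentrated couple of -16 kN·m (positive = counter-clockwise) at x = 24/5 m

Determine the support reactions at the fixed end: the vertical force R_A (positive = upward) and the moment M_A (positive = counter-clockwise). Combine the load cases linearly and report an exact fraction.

Load 1 — point force P=5 kN at a=6 m (b=L-a=6):
  R_A = P = 5 kN
  M_A = Pa = 5·6 = 30 kN·m
Load 2 — applied couple M₀=13 kN·m at a=9 m (b=L-a=3):
  R_A = 0 kN
  M_A = -M₀ = -13 kN·m
Load 3 — applied couple M₀=-16 kN·m at a=24/5 m (b=L-a=36/5):
  R_A = 0 kN
  M_A = -M₀ = -(-16) = 16 kN·m
Superposition: R_A = 5 kN, M_A = 33 kN·m

R_A = 5 kN, M_A = 33 kN·m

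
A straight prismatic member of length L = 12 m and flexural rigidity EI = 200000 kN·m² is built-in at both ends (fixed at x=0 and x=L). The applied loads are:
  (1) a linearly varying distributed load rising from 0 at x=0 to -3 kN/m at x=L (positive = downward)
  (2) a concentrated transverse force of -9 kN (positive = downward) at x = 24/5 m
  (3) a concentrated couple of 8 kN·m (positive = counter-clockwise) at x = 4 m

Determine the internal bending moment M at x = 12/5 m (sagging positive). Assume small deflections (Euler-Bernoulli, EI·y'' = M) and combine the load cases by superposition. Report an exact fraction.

M(12/5) = 10696/1875 kN·m

Load 1 — triangular load w₀=-3 kN/m (0→w₀ over full span):
  M_1 = 3w₀Lx/20 - w₀L²/30 - w₀x³/(6L) = 3·(-3)·12·(12/5)/20 - (-3)·12²/30 - (-3)·(12/5)³/(6·12) = 252/125 kN·m
Load 2 — point force P=-9 kN at a=24/5 m (b=L-a=36/5):
  M_2 = Pb²(3a+b)x/L³ - Pab²/L²  [x≤a] = (-9)·(36/5)²·(3·(24/5)+(36/5))·(12/5)/12³ - (-9)·(24/5)·(36/5)²/12² = 972/625 kN·m
Load 3 — applied couple M₀=8 kN·m at a=4 m (b=L-a=8):
  M_3 = R_Ax - M_A  [x≤a] with R_A=8/9, M_A=0 = (8/9)·(12/5) - 0 = 32/15 kN·m
Superposition: M = Σ M_i = 10696/1875 kN·m ≈ 5.704533 kN·m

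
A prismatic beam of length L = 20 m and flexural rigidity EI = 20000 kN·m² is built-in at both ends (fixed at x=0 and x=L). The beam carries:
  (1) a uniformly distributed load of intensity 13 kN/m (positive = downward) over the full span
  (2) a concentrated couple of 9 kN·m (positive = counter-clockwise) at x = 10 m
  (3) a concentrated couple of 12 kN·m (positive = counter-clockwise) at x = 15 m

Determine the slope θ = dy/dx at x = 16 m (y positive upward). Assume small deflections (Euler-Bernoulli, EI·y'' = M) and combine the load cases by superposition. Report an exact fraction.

Load 1 — uniform load w=13 kN/m over full span:
  θ_1 = -wx(L-x)(L-2x)/(12EI) = -13·16·(20-16)·(20-2·16)/(12·20000) = 26/625 rad
Load 2 — applied couple M₀=9 kN·m at a=10 m (b=L-a=10):
  θ_2 = (R_Ax²/2 - M_Ax - M₀(x-a))/EI  [x>a] with R_A=27/40, M_A=9/4 = ((27/40)·16²/2 - (9/4)·16 - 9·(16-10))/20000 = -9/50000 rad
Load 3 — applied couple M₀=12 kN·m at a=15 m (b=L-a=5):
  θ_3 = (R_Ax²/2 - M_Ax - M₀(x-a))/EI  [x>a] with R_A=27/40, M_A=15/4 = ((27/40)·16²/2 - (15/4)·16 - 12·(16-15))/20000 = 9/12500 rad
Superposition: θ = Σ θ_i = 2107/50000 rad ≈ 0.042140 rad

θ(16) = 2107/50000 rad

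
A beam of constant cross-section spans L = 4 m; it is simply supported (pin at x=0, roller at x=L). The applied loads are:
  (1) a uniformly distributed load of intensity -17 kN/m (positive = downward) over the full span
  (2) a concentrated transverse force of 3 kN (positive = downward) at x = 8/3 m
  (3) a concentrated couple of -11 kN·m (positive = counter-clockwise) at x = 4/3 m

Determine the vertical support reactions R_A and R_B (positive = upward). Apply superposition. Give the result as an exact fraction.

Load 1 — uniform load w=-17 kN/m over full span:
  R_A = wL/2 = (-17)·4/2 = -34 kN
  R_B = wL/2 = (-17)·4/2 = -34 kN
Load 2 — point force P=3 kN at a=8/3 m (b=L-a=4/3):
  R_A = Pb/L = 3·(4/3)/4 = 1 kN
  R_B = Pa/L = 3·(8/3)/4 = 2 kN
Load 3 — applied couple M₀=-11 kN·m at a=4/3 m (b=L-a=8/3):
  R_A = M₀/L = (-11)/4 = -11/4 kN
  R_B = -M₀/L = -(-11)/4 = 11/4 kN
Superposition: R_A = -143/4 kN, R_B = -117/4 kN

R_A = -143/4 kN, R_B = -117/4 kN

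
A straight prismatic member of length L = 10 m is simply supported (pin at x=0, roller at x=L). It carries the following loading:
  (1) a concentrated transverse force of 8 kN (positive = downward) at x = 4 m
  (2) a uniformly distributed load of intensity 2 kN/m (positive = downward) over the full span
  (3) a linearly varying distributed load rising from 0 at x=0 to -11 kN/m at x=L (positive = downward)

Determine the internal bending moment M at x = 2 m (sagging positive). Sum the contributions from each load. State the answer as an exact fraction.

Load 1 — point force P=8 kN at a=4 m (b=L-a=6):
  M_1 = Pbx/L  [x≤a] = 8·6·2/10 = 48/5 kN·m
Load 2 — uniform load w=2 kN/m over full span:
  M_2 = wx(L-x)/2 = 2·2·(10-2)/2 = 16 kN·m
Load 3 — triangular load w₀=-11 kN/m (0→w₀ over full span):
  M_3 = w₀Lx/6 - w₀x³/(6L) = (-11)·10·2/6 - (-11)·2³/(6·10) = -176/5 kN·m
Superposition: M = Σ M_i = -48/5 kN·m ≈ -9.600000 kN·m

M(2) = -48/5 kN·m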